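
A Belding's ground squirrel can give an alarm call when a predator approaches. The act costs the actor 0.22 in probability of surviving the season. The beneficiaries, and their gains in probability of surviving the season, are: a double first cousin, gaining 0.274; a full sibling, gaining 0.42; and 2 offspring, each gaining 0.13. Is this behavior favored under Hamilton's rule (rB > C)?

Yes

Hamilton's rule: the trait is favored when the sum of r·B over every recipient exceeds the actor's cost C.
r to a double first cousin = 1/4 (double first cousins share both grandparent pairs — four paths of length 4: r = 4·(1/2)^4 = 1/4).
r to a full sibling = 0.5 (full sibs share both parents — two paths of length 2: r = 2·(1/2)^2 = 1/2).
r to an offspring = 1/2 (one parent–offspring link: r = (1/2)^1 = 1/2).
Summing one r·B term per recipient: 1·0.25·0.274 + 1·0.5·0.42 + 2·0.5·0.13 = 0.4085.
0.4085 > 0.22: the indirect benefit exceeds the cost.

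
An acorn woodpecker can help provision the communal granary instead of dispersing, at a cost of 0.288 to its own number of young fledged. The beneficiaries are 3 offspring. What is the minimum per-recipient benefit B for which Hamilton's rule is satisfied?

0.192

r to an offspring = 1/2 (one parent–offspring link: r = (1/2)^1 = 1/2).
Hamilton's rule with n recipients of equal r: n·r·B > C, so B > C/(n·r) = 0.288/(3·0.5) = 0.192.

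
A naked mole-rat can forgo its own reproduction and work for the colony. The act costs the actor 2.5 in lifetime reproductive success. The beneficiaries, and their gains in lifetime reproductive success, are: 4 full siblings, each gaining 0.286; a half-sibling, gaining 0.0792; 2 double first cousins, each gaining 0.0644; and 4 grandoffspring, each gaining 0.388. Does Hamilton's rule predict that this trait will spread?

No

Hamilton's rule: the trait is favored when the sum of r·B over every recipient exceeds the actor's cost C.
r to a full sibling = 1/2 (full sibs share both parents — two paths of length 2: r = 2·(1/2)^2 = 1/2).
r to a half-sibling = 0.25 (half-sibs share one parent — one path of length 2: r = (1/2)^2 = 1/4).
r to a double first cousin = 1/4 (double first cousins share both grandparent pairs — four paths of length 4: r = 4·(1/2)^4 = 1/4).
r to a grandoffspring = 1/4 (two parent–offspring links: r = (1/2)^2 = 1/4).
Summing one r·B term per recipient: 4·0.5·0.286 + 1·0.25·0.0792 + 2·0.25·0.0644 + 4·0.25·0.388 = 1.012.
1.012 < 2.5: the indirect benefit is less than the cost.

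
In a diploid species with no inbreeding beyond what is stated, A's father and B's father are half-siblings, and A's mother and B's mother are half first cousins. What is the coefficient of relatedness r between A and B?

0.078125

With two independent routes of shared ancestry, r is the sum of the two contributions.
A and B are related in two ways: half first cousins through their fathers (r = 1/16) and half second cousins through their mothers (r = 1/64).
r = 1/16 + 1/64 = 0.078125.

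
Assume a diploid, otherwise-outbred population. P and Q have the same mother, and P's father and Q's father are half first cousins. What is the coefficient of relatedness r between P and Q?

Independent pedigree routes through distinct common ancestors add.
P and Q are related in two ways: half-sibs through their shared mother (r = 1/4) and half second cousins through their fathers (r = 1/64).
r = 1/4 + 1/64 = 0.265625.

0.265625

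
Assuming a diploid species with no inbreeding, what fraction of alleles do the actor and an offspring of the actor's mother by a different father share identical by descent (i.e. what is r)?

Each parent–offspring link contributes a factor of 1/2, and independent paths through distinct common ancestors add.
Half-sibs share one parent — one path of length 2: r = (1/2)^2 = 1/4.

0.25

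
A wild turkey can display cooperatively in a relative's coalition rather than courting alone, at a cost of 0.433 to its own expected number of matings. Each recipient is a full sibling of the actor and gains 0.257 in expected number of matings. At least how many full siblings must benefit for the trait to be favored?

r to a full sibling = 0.5 (full sibs share both parents — two paths of length 2: r = 2·(1/2)^2 = 1/2).
Hamilton's rule: n·r·B > C  ⇒  n > C/(r·B) = 0.433/(0.5·0.257) = 3.37.
The smallest integer exceeding 3.37 is 4.

4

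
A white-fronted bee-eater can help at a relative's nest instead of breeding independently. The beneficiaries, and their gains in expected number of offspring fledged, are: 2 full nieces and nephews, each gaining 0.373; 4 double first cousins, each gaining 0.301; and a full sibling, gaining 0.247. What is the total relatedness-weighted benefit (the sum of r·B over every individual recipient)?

r to a full niece or nephew = 1/4 (full aunt/uncle↔niece/nephew: two paths of length 3 through the shared grandparent pair: r = 2·(1/2)^3 = 1/4).
r to a double first cousin = 0.25 (double first cousins share both grandparent pairs — four paths of length 4: r = 4·(1/2)^4 = 1/4).
r to a full sibling = 0.5 (full sibs share both parents — two paths of length 2: r = 2·(1/2)^2 = 1/2).
Summing one r·B term per recipient: 2·0.25·0.373 + 4·0.25·0.301 + 1·0.5·0.247 = 0.611.

0.611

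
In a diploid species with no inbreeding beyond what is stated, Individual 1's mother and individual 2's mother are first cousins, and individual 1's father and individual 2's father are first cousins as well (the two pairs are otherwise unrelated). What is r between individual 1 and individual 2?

0.0625

Independent pedigree routes through distinct common ancestors add.
Individual 1 and individual 2 are related in two ways: second cousins through their mothers (r = 1/32) and second cousins through their fathers (r = 1/32).
r = 1/32 + 1/32 = 0.0625.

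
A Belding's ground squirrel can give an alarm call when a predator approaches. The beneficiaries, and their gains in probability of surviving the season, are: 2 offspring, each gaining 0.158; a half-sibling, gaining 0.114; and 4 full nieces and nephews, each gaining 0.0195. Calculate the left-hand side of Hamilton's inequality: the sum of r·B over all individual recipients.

r to an offspring = 1/2 (one parent–offspring link: r = (1/2)^1 = 1/2).
r to a half-sibling = 0.25 (half-sibs share one parent — one path of length 2: r = (1/2)^2 = 1/4).
r to a full niece or nephew = 0.25 (full aunt/uncle↔niece/nephew: two paths of length 3 through the shared grandparent pair: r = 2·(1/2)^3 = 1/4).
Summing one r·B term per recipient: 2·0.5·0.158 + 1·0.25·0.114 + 4·0.25·0.0195 = 0.206.

0.206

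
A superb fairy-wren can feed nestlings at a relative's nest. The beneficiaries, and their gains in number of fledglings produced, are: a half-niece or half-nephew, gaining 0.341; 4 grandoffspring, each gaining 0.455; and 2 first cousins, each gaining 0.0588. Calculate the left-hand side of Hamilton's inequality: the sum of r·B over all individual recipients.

0.512325

r to a half-niece or half-nephew = 0.125 (half-aunt/uncle↔niece/nephew: one path of length 3: r = (1/2)^3 = 1/8).
r to a grandoffspring = 1/4 (two parent–offspring links: r = (1/2)^2 = 1/4).
r to a first cousin = 1/8 (first cousins share one grandparent pair — two paths of length 4: r = 2·(1/2)^4 = 1/8).
Summing one r·B term per recipient: 1·0.125·0.341 + 4·0.25·0.455 + 2·0.125·0.0588 = 0.512325.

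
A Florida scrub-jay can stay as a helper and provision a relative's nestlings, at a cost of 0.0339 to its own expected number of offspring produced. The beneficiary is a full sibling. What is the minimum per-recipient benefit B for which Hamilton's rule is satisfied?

0.0678

r to a full sibling = 1/2 (full sibs share both parents — two paths of length 2: r = 2·(1/2)^2 = 1/2).
Hamilton's rule with n recipients of equal r: n·r·B > C, so B > C/(n·r) = 0.0339/(1·0.5) = 0.0678.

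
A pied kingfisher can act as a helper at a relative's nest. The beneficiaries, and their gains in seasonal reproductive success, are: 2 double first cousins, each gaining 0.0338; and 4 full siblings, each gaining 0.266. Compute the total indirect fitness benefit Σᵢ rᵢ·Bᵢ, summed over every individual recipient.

0.5489

r to a double first cousin = 0.25 (double first cousins share both grandparent pairs — four paths of length 4: r = 4·(1/2)^4 = 1/4).
r to a full sibling = 1/2 (full sibs share both parents — two paths of length 2: r = 2·(1/2)^2 = 1/2).
Summing one r·B term per recipient: 2·0.25·0.0338 + 4·0.5·0.266 = 0.5489.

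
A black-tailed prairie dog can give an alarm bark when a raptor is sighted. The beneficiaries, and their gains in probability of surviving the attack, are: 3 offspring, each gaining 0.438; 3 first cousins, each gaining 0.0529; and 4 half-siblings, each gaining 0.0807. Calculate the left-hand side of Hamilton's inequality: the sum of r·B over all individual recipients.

0.7575375

r to an offspring = 0.5 (one parent–offspring link: r = (1/2)^1 = 1/2).
r to a first cousin = 0.125 (first cousins share one grandparent pair — two paths of length 4: r = 2·(1/2)^4 = 1/8).
r to a half-sibling = 1/4 (half-sibs share one parent — one path of length 2: r = (1/2)^2 = 1/4).
Summing one r·B term per recipient: 3·0.5·0.438 + 3·0.125·0.0529 + 4·0.25·0.0807 = 0.7575375.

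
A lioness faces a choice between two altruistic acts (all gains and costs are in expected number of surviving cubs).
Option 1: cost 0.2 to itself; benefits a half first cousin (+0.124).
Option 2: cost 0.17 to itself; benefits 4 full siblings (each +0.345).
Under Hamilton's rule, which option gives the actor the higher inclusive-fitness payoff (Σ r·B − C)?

Option 2

Option 1: r to a half first cousin = 0.0625.
Option 1: Σ r·B − C = (1·0.0625·0.124) − 0.2 = -0.19225.
Option 2: r to a full sibling = 0.5.
Option 2: Σ r·B − C = (4·0.5·0.345) − 0.17 = 0.52.
Option 2 has the higher net inclusive-fitness payoff.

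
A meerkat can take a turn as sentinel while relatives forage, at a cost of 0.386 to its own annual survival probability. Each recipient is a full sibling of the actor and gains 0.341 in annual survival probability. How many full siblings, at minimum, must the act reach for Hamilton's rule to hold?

3

r to a full sibling = 1/2 (full sibs share both parents — two paths of length 2: r = 2·(1/2)^2 = 1/2).
Hamilton's rule: n·r·B > C  ⇒  n > C/(r·B) = 0.386/(0.5·0.341) = 2.264.
The smallest integer exceeding 2.264 is 3.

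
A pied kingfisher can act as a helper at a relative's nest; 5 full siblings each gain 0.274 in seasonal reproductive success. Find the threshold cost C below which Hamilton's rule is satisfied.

0.685

r to a full sibling = 0.5 (full sibs share both parents — two paths of length 2: r = 2·(1/2)^2 = 1/2).
Hamilton's rule: n·r·B > C, so the trait is favored while C < n·r·B = 5·0.5·0.274 = 0.685.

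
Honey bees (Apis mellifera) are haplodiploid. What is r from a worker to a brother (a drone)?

0.25

Her haploid brother carries none of their father's genes and a random half of their mother's genome; that half matches the maternal half of her own genome with probability 1/2: r = 1/2 · 1/2 = 1/4.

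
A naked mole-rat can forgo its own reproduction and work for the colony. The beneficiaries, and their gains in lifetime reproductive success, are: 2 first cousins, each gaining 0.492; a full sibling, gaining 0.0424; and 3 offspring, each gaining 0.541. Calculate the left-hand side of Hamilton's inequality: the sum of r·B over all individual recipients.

r to a first cousin = 0.125 (first cousins share one grandparent pair — two paths of length 4: r = 2·(1/2)^4 = 1/8).
r to a full sibling = 1/2 (full sibs share both parents — two paths of length 2: r = 2·(1/2)^2 = 1/2).
r to an offspring = 1/2 (one parent–offspring link: r = (1/2)^1 = 1/2).
Summing one r·B term per recipient: 2·0.125·0.492 + 1·0.5·0.0424 + 3·0.5·0.541 = 0.9557.

0.9557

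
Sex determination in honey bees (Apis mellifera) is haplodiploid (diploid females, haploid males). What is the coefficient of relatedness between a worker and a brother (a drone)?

Her haploid brother carries none of their father's genes and a random half of their mother's genome; that half matches the maternal half of her own genome with probability 1/2: r = 1/2 · 1/2 = 1/4.

0.25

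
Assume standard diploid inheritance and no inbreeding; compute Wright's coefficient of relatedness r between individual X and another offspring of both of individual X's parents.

Each parent–offspring link contributes a factor of 1/2, and independent paths through distinct common ancestors add.
Full sibs share both parents — two paths of length 2: r = 2·(1/2)^2 = 1/2.

0.5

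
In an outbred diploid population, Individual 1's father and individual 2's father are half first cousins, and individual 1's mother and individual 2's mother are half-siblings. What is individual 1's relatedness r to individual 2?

Independent pedigree routes through distinct common ancestors add.
Individual 1 and individual 2 are related in two ways: half second cousins through their fathers (r = 1/64) and half first cousins through their mothers (r = 1/16).
r = 1/64 + 1/16 = 5/64 = 0.078125.

0.078125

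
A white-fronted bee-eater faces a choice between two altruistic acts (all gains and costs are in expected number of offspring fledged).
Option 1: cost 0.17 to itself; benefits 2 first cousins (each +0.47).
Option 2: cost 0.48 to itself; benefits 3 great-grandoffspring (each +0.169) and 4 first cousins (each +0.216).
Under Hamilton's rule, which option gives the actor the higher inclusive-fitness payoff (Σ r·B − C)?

Option 1: r to a first cousin = 0.125.
Option 1: Σ r·B − C = (2·0.125·0.47) − 0.17 = -0.0525.
Option 2: r to a great-grandoffspring = 0.125.
Option 2: r to a first cousin = 0.125.
Option 2: Σ r·B − C = (3·0.125·0.169 + 4·0.125·0.216) − 0.48 = -0.308625.
Option 1 has the higher net inclusive-fitness payoff.

Option 1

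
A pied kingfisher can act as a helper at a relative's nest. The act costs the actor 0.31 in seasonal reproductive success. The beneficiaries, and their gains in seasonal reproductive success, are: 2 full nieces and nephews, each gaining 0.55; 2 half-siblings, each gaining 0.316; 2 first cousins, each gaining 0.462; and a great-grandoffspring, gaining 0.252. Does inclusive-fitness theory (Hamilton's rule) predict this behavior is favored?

Yes

Hamilton's rule: the trait is favored when the sum of r·B over every recipient exceeds the actor's cost C.
r to a full niece or nephew = 1/4 (full aunt/uncle↔niece/nephew: two paths of length 3 through the shared grandparent pair: r = 2·(1/2)^3 = 1/4).
r to a half-sibling = 0.25 (half-sibs share one parent — one path of length 2: r = (1/2)^2 = 1/4).
r to a first cousin = 0.125 (first cousins share one grandparent pair — two paths of length 4: r = 2·(1/2)^4 = 1/8).
r to a great-grandoffspring = 1/8 (three parent–offspring links: r = (1/2)^3 = 1/8).
Summing one r·B term per recipient: 2·0.25·0.55 + 2·0.25·0.316 + 2·0.125·0.462 + 1·0.125·0.252 = 0.58.
0.58 > 0.31: the indirect benefit exceeds the cost.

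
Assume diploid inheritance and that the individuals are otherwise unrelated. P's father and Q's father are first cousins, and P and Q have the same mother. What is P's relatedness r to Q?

0.28125

Wright's path rule: contributions from independent ancestry routes add.
P and Q are related in two ways: second cousins through their fathers (r = 1/32) and half-sibs through their shared mother (r = 1/4).
r = 1/32 + 1/4 = 9/32 = 0.28125.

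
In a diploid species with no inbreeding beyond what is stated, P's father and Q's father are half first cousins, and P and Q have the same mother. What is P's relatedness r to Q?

0.265625

With two independent routes of shared ancestry, r is the sum of the two contributions.
P and Q are related in two ways: half second cousins through their fathers (r = 1/64) and half-sibs through their shared mother (r = 1/4).
r = 1/64 + 1/4 = 17/64 = 0.265625.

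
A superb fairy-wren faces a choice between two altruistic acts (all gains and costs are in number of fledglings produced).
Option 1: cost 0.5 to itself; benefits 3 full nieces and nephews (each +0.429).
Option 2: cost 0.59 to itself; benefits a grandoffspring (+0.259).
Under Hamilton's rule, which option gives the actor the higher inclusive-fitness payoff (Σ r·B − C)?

Option 1

Option 1: r to a full niece or nephew = 0.25.
Option 1: Σ r·B − C = (3·0.25·0.429) − 0.5 = -0.17825.
Option 2: r to a grandoffspring = 0.25.
Option 2: Σ r·B − C = (1·0.25·0.259) − 0.59 = -0.52525.
Option 1 has the higher net inclusive-fitness payoff.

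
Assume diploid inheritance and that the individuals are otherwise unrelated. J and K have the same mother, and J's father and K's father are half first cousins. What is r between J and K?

0.265625

Relatedness sums over independent paths through distinct common ancestors.
J and K are related in two ways: half-sibs through their shared mother (r = 1/4) and half second cousins through their fathers (r = 1/64).
r = 1/4 + 1/64 = 17/64 = 0.265625.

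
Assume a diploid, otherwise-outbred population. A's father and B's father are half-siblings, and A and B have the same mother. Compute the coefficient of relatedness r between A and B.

0.3125

Relatedness sums over independent paths through distinct common ancestors.
A and B are related in two ways: half first cousins through their fathers (r = 1/16) and half-sibs through their shared mother (r = 1/4).
r = 1/16 + 1/4 = 5/16 = 0.3125.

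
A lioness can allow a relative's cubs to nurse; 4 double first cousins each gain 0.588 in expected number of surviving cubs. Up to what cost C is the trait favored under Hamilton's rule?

0.588

r to a double first cousin = 1/4 (double first cousins share both grandparent pairs — four paths of length 4: r = 4·(1/2)^4 = 1/4).
Hamilton's rule: n·r·B > C, so the trait is favored while C < n·r·B = 4·0.25·0.588 = 0.588.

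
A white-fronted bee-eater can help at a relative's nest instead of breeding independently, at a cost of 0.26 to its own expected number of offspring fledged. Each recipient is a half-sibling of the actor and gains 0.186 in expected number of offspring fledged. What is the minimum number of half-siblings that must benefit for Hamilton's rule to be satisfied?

6

r to a half-sibling = 0.25 (half-sibs share one parent — one path of length 2: r = (1/2)^2 = 1/4).
Hamilton's rule: n·r·B > C  ⇒  n > C/(r·B) = 0.26/(0.25·0.186) = 5.591.
The smallest integer exceeding 5.591 is 6.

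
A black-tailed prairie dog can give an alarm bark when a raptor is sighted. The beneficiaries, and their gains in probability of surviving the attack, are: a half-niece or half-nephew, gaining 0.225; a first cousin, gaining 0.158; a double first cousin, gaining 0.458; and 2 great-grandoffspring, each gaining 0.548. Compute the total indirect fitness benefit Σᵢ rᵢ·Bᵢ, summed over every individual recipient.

0.299375

r to a half-niece or half-nephew = 0.125 (half-aunt/uncle↔niece/nephew: one path of length 3: r = (1/2)^3 = 1/8).
r to a first cousin = 0.125 (first cousins share one grandparent pair — two paths of length 4: r = 2·(1/2)^4 = 1/8).
r to a double first cousin = 1/4 (double first cousins share both grandparent pairs — four paths of length 4: r = 4·(1/2)^4 = 1/4).
r to a great-grandoffspring = 1/8 (three parent–offspring links: r = (1/2)^3 = 1/8).
Summing one r·B term per recipient: 1·0.125·0.225 + 1·0.125·0.158 + 1·0.25·0.458 + 2·0.125·0.548 = 0.299375.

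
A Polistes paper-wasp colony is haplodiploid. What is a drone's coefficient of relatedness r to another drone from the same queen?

0.5

Haploid brothers each carry a random half of the queen's diploid genome, so on average they share half: r = 1/2.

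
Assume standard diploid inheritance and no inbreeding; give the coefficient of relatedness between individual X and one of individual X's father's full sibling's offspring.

Each parent–offspring link contributes a factor of 1/2, and independent paths through distinct common ancestors add.
First cousins share one grandparent pair — two paths of length 4: r = 2·(1/2)^4 = 1/8.

0.125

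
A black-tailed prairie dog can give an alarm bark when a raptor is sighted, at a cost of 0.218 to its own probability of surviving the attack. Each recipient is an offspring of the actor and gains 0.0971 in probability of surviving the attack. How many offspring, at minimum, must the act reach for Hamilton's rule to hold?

r to an offspring = 1/2 (one parent–offspring link: r = (1/2)^1 = 1/2).
Hamilton's rule: n·r·B > C  ⇒  n > C/(r·B) = 0.218/(0.5·0.0971) = 4.49.
The smallest integer exceeding 4.49 is 5.

5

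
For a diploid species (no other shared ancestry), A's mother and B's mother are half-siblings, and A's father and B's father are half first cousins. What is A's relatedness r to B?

0.078125

Independent pedigree routes through distinct common ancestors add.
A and B are related in two ways: half first cousins through their mothers (r = 1/16) and half second cousins through their fathers (r = 1/64).
r = 1/16 + 1/64 = 0.078125.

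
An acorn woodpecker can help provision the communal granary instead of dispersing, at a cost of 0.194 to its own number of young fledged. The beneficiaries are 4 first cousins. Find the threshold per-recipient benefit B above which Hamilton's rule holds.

0.388

r to a first cousin = 0.125 (first cousins share one grandparent pair — two paths of length 4: r = 2·(1/2)^4 = 1/8).
Hamilton's rule with n recipients of equal r: n·r·B > C, so B > C/(n·r) = 0.194/(4·0.125) = 0.388.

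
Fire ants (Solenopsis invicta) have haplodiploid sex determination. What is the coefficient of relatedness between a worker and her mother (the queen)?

One meiotic link between diploid queen and diploid daughter: r = 1/2.

0.5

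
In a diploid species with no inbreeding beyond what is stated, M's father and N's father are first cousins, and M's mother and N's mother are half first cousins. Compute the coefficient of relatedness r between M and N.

With two independent routes of shared ancestry, r is the sum of the two contributions.
M and N are related in two ways: second cousins through their fathers (r = 1/32) and half second cousins through their mothers (r = 1/64).
r = 1/32 + 1/64 = 0.046875.

0.046875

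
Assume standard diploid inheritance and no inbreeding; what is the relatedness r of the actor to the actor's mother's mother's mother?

0.125

Each parent–offspring link contributes a factor of 1/2, and independent paths through distinct common ancestors add.
Three parent–offspring links: r = (1/2)^3 = 1/8.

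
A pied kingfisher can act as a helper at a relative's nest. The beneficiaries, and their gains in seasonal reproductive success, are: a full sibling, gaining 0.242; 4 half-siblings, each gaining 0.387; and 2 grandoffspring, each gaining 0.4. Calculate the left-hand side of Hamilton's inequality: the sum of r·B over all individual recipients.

0.708

r to a full sibling = 0.5 (full sibs share both parents — two paths of length 2: r = 2·(1/2)^2 = 1/2).
r to a half-sibling = 0.25 (half-sibs share one parent — one path of length 2: r = (1/2)^2 = 1/4).
r to a grandoffspring = 0.25 (two parent–offspring links: r = (1/2)^2 = 1/4).
Summing one r·B term per recipient: 1·0.5·0.242 + 4·0.25·0.387 + 2·0.25·0.4 = 0.708.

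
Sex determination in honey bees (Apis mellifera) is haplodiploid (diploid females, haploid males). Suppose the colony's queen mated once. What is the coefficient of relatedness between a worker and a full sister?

Haplodiploid full sisters inherit their father's entire haploid genome identically (contributing 1/2) and on average half of their mother's contribution (1/2 · 1/2 = 1/4); r = 1/2 + 1/4 = 3/4.

0.75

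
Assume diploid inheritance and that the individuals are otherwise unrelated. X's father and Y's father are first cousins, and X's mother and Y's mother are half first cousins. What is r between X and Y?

Independent pedigree routes through distinct common ancestors add.
X and Y are related in two ways: second cousins through their fathers (r = 1/32) and half second cousins through their mothers (r = 1/64).
r = 1/32 + 1/64 = 3/64 = 0.046875.

0.046875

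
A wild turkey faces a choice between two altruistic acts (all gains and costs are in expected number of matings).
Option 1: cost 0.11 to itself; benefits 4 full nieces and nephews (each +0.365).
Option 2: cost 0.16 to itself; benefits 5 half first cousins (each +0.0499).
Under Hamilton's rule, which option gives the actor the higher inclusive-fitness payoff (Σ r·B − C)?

Option 1

Option 1: r to a full niece or nephew = 0.25.
Option 1: Σ r·B − C = (4·0.25·0.365) − 0.11 = 0.255.
Option 2: r to a half first cousin = 0.0625.
Option 2: Σ r·B − C = (5·0.0625·0.0499) − 0.16 = -0.14440625.
Option 1 has the higher net inclusive-fitness payoff.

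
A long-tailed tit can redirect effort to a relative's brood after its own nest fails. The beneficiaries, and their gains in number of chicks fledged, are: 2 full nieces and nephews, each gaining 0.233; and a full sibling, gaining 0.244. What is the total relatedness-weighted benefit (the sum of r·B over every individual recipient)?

r to a full niece or nephew = 1/4 (full aunt/uncle↔niece/nephew: two paths of length 3 through the shared grandparent pair: r = 2·(1/2)^3 = 1/4).
r to a full sibling = 0.5 (full sibs share both parents — two paths of length 2: r = 2·(1/2)^2 = 1/2).
Summing one r·B term per recipient: 2·0.25·0.233 + 1·0.5·0.244 = 0.2385.

0.2385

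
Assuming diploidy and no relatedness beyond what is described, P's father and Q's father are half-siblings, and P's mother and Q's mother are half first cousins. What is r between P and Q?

0.078125

Wright's path rule: contributions from independent ancestry routes add.
P and Q are related in two ways: half first cousins through their fathers (r = 1/16) and half second cousins through their mothers (r = 1/64).
r = 1/16 + 1/64 = 0.078125.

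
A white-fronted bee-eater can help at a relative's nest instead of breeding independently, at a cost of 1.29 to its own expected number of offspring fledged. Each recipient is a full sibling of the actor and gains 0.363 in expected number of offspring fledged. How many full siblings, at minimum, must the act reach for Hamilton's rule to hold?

r to a full sibling = 1/2 (full sibs share both parents — two paths of length 2: r = 2·(1/2)^2 = 1/2).
Hamilton's rule: n·r·B > C  ⇒  n > C/(r·B) = 1.29/(0.5·0.363) = 7.107.
The smallest integer exceeding 7.107 is 8.

8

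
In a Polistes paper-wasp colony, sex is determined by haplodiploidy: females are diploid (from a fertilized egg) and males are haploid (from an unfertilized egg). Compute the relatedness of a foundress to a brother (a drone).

0.25

Her haploid brother carries none of their father's genes and a random half of their mother's genome; that half matches the maternal half of her own genome with probability 1/2: r = 1/2 · 1/2 = 1/4.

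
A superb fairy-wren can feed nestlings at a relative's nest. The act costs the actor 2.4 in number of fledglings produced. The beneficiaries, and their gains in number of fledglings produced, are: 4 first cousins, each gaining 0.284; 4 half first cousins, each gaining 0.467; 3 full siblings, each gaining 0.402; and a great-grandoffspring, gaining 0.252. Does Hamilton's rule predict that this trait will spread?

Hamilton's rule: the trait is favored when the sum of r·B over every recipient exceeds the actor's cost C.
r to a first cousin = 1/8 (first cousins share one grandparent pair — two paths of length 4: r = 2·(1/2)^4 = 1/8).
r to a half first cousin = 1/16 (half first cousins share one grandparent — one path of length 4: r = (1/2)^4 = 1/16).
r to a full sibling = 1/2 (full sibs share both parents — two paths of length 2: r = 2·(1/2)^2 = 1/2).
r to a great-grandoffspring = 0.125 (three parent–offspring links: r = (1/2)^3 = 1/8).
Summing one r·B term per recipient: 4·0.125·0.284 + 4·0.0625·0.467 + 3·0.5·0.402 + 1·0.125·0.252 = 0.89325.
0.89325 < 2.4: the indirect benefit is less than the cost.

No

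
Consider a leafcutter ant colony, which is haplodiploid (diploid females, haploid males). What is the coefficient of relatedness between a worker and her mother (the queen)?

0.5

One meiotic link between diploid queen and diploid daughter: r = 1/2.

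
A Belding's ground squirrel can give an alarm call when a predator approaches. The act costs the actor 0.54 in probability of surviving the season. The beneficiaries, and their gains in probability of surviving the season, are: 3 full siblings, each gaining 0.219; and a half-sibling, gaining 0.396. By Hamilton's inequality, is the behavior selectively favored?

Hamilton's rule: the trait is favored when the sum of r·B over every recipient exceeds the actor's cost C.
r to a full sibling = 1/2 (full sibs share both parents — two paths of length 2: r = 2·(1/2)^2 = 1/2).
r to a half-sibling = 1/4 (half-sibs share one parent — one path of length 2: r = (1/2)^2 = 1/4).
Summing one r·B term per recipient: 3·0.5·0.219 + 1·0.25·0.396 = 0.4275.
0.4275 < 0.54: the indirect benefit is less than the cost.

No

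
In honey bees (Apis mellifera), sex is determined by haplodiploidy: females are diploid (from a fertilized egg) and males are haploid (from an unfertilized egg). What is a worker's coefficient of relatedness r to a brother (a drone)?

0.25

Her haploid brother carries none of their father's genes and a random half of their mother's genome; that half matches the maternal half of her own genome with probability 1/2: r = 1/2 · 1/2 = 1/4.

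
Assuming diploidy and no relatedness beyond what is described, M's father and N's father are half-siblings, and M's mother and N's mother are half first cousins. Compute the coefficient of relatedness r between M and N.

0.078125

Relatedness sums over independent paths through distinct common ancestors.
M and N are related in two ways: half first cousins through their fathers (r = 1/16) and half second cousins through their mothers (r = 1/64).
r = 1/16 + 1/64 = 0.078125.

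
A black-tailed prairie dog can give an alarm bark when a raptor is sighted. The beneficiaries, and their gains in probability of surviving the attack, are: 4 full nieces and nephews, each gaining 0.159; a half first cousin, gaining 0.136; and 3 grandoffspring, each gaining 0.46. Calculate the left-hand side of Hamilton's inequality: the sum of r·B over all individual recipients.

0.5125

r to a full niece or nephew = 1/4 (full aunt/uncle↔niece/nephew: two paths of length 3 through the shared grandparent pair: r = 2·(1/2)^3 = 1/4).
r to a half first cousin = 0.0625 (half first cousins share one grandparent — one path of length 4: r = (1/2)^4 = 1/16).
r to a grandoffspring = 1/4 (two parent–offspring links: r = (1/2)^2 = 1/4).
Summing one r·B term per recipient: 4·0.25·0.159 + 1·0.0625·0.136 + 3·0.25·0.46 = 0.5125.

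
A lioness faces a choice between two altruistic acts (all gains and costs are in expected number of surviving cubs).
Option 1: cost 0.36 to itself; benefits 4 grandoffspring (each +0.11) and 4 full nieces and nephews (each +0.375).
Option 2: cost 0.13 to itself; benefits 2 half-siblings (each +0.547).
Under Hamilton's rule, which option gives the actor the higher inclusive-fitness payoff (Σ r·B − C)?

Option 2

Option 1: r to a grandoffspring = 0.25.
Option 1: r to a full niece or nephew = 0.25.
Option 1: Σ r·B − C = (4·0.25·0.11 + 4·0.25·0.375) − 0.36 = 0.125.
Option 2: r to a half-sibling = 0.25.
Option 2: Σ r·B − C = (2·0.25·0.547) − 0.13 = 0.1435.
Option 2 has the higher net inclusive-fitness payoff.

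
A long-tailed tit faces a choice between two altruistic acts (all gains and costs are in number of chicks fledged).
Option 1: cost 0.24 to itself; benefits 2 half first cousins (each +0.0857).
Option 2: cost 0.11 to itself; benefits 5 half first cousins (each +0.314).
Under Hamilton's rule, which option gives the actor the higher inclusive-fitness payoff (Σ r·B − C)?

Option 1: r to a half first cousin = 0.0625.
Option 1: Σ r·B − C = (2·0.0625·0.0857) − 0.24 = -0.2292875.
Option 2: r to a half first cousin = 0.0625.
Option 2: Σ r·B − C = (5·0.0625·0.314) − 0.11 = -0.011875.
Option 2 has the higher net inclusive-fitness payoff.

Option 2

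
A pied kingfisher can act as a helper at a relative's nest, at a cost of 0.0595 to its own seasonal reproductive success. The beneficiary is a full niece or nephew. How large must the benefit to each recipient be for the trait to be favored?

r to a full niece or nephew = 1/4 (full aunt/uncle↔niece/nephew: two paths of length 3 through the shared grandparent pair: r = 2·(1/2)^3 = 1/4).
Hamilton's rule with n recipients of equal r: n·r·B > C, so B > C/(n·r) = 0.0595/(1·0.25) = 0.238.

0.238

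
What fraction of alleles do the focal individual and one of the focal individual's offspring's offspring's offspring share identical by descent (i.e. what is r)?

0.125

Each parent–offspring link contributes a factor of 1/2, and independent paths through distinct common ancestors add.
Three parent–offspring links: r = (1/2)^3 = 1/8.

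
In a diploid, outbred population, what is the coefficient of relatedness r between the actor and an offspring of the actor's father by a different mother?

Each parent–offspring link contributes a factor of 1/2, and independent paths through distinct common ancestors add.
Half-sibs share one parent — one path of length 2: r = (1/2)^2 = 1/4.

0.25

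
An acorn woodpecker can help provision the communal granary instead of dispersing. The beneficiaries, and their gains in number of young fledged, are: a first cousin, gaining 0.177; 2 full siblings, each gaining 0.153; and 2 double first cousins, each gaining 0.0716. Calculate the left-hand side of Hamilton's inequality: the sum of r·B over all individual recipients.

0.210925

r to a first cousin = 0.125 (first cousins share one grandparent pair — two paths of length 4: r = 2·(1/2)^4 = 1/8).
r to a full sibling = 1/2 (full sibs share both parents — two paths of length 2: r = 2·(1/2)^2 = 1/2).
r to a double first cousin = 1/4 (double first cousins share both grandparent pairs — four paths of length 4: r = 4·(1/2)^4 = 1/4).
Summing one r·B term per recipient: 1·0.125·0.177 + 2·0.5·0.153 + 2·0.25·0.0716 = 0.210925.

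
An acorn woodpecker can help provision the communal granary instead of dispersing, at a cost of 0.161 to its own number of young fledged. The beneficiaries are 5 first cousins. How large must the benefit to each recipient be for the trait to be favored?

0.2576

r to a first cousin = 1/8 (first cousins share one grandparent pair — two paths of length 4: r = 2·(1/2)^4 = 1/8).
Hamilton's rule with n recipients of equal r: n·r·B > C, so B > C/(n·r) = 0.161/(5·0.125) = 0.2576.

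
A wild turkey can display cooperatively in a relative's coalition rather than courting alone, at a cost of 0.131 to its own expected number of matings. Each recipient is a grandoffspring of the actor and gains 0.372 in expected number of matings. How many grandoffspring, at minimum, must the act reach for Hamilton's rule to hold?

r to a grandoffspring = 1/4 (two parent–offspring links: r = (1/2)^2 = 1/4).
Hamilton's rule: n·r·B > C  ⇒  n > C/(r·B) = 0.131/(0.25·0.372) = 1.409.
The smallest integer exceeding 1.409 is 2.

2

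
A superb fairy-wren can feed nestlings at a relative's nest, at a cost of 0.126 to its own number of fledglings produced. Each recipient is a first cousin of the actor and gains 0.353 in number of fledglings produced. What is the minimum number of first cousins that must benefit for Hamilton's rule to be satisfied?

r to a first cousin = 0.125 (first cousins share one grandparent pair — two paths of length 4: r = 2·(1/2)^4 = 1/8).
Hamilton's rule: n·r·B > C  ⇒  n > C/(r·B) = 0.126/(0.125·0.353) = 2.856.
The smallest integer exceeding 2.856 is 3.

3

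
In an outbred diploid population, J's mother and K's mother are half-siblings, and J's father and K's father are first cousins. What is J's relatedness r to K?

With two independent routes of shared ancestry, r is the sum of the two contributions.
J and K are related in two ways: half first cousins through their mothers (r = 1/16) and second cousins through their fathers (r = 1/32).
r = 1/16 + 1/32 = 0.09375.

0.09375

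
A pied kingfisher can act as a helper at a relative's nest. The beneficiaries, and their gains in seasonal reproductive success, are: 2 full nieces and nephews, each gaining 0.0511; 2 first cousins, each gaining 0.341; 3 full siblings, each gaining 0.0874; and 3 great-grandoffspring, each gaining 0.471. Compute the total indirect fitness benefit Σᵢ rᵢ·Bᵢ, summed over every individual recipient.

r to a full niece or nephew = 1/4 (full aunt/uncle↔niece/nephew: two paths of length 3 through the shared grandparent pair: r = 2·(1/2)^3 = 1/4).
r to a first cousin = 0.125 (first cousins share one grandparent pair — two paths of length 4: r = 2·(1/2)^4 = 1/8).
r to a full sibling = 1/2 (full sibs share both parents — two paths of length 2: r = 2·(1/2)^2 = 1/2).
r to a great-grandoffspring = 0.125 (three parent–offspring links: r = (1/2)^3 = 1/8).
Summing one r·B term per recipient: 2·0.25·0.0511 + 2·0.125·0.341 + 3·0.5·0.0874 + 3·0.125·0.471 = 0.418525.

0.418525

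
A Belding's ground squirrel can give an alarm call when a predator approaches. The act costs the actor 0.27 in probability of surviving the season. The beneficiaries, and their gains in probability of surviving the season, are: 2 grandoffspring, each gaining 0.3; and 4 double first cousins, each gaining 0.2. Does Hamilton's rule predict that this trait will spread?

Yes

Hamilton's rule: the trait is favored when the sum of r·B over every recipient exceeds the actor's cost C.
r to a grandoffspring = 1/4 (two parent–offspring links: r = (1/2)^2 = 1/4).
r to a double first cousin = 1/4 (double first cousins share both grandparent pairs — four paths of length 4: r = 4·(1/2)^4 = 1/4).
Summing one r·B term per recipient: 2·0.25·0.3 + 4·0.25·0.2 = 0.35.
0.35 > 0.27: the indirect benefit exceeds the cost.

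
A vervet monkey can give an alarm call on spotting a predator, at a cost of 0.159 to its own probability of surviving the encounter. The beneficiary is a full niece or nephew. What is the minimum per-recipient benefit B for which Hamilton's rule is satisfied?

0.636

r to a full niece or nephew = 1/4 (full aunt/uncle↔niece/nephew: two paths of length 3 through the shared grandparent pair: r = 2·(1/2)^3 = 1/4).
Hamilton's rule with n recipients of equal r: n·r·B > C, so B > C/(n·r) = 0.159/(1·0.25) = 0.636.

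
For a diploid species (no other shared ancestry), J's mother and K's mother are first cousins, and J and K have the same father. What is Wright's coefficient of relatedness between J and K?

Relatedness sums over independent paths through distinct common ancestors.
J and K are related in two ways: second cousins through their mothers (r = 1/32) and half-sibs through their shared father (r = 1/4).
r = 1/32 + 1/4 = 9/32 = 0.28125.

0.28125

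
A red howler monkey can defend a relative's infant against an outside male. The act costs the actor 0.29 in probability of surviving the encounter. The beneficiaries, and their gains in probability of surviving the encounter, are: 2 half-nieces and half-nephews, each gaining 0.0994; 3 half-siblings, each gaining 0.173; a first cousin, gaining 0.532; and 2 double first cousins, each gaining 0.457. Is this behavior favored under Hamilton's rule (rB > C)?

Hamilton's rule: the trait is favored when the sum of r·B over every recipient exceeds the actor's cost C.
r to a half-niece or half-nephew = 0.125 (half-aunt/uncle↔niece/nephew: one path of length 3: r = (1/2)^3 = 1/8).
r to a half-sibling = 0.25 (half-sibs share one parent — one path of length 2: r = (1/2)^2 = 1/4).
r to a first cousin = 1/8 (first cousins share one grandparent pair — two paths of length 4: r = 2·(1/2)^4 = 1/8).
r to a double first cousin = 1/4 (double first cousins share both grandparent pairs — four paths of length 4: r = 4·(1/2)^4 = 1/4).
Summing one r·B term per recipient: 2·0.125·0.0994 + 3·0.25·0.173 + 1·0.125·0.532 + 2·0.25·0.457 = 0.4496.
0.4496 > 0.29: the indirect benefit exceeds the cost.

Yes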